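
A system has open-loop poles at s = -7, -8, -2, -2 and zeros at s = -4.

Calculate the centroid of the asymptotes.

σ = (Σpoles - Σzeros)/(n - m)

σ = (Σpoles - Σzeros)/(n - m) = (-19 - (-4))/(4 - 1) = -15/3 = -5.0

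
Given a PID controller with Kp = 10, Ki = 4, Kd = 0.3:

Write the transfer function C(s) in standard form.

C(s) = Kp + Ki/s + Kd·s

Substituting values: C(s) = 10 + 4/s + 0.3s = (0.3s² + 10s + 4)/s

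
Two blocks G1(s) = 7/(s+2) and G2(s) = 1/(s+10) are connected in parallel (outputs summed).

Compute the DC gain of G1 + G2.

Parallel: G_eq = G1 + G2. DC gain = G1(0) + G2(0) = 7/2 + 1/10 = 3.5 + 0.1 = 3.6.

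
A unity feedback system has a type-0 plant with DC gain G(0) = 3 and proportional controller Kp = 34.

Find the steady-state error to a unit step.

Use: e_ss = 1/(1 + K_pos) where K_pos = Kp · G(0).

K_pos = Kp · G(0) = 34 × 3 = 102. e_ss = 1/(1 + 102) = 0.0097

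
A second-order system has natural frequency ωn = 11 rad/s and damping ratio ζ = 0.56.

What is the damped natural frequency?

ωd = ωn√(1 - ζ²) = 11√(1 - 0.56²) = 9.11 rad/s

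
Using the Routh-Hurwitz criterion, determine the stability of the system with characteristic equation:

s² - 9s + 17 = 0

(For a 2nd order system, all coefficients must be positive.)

Coefficients: 1, -9, 17. b=-9 not positive, so system is unstable.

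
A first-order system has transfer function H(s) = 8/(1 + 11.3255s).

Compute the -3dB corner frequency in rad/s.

Corner frequency = 1/τ = 1/11.3255 = 0.088 rad/s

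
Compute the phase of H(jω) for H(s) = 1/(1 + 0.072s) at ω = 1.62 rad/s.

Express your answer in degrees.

Phase = -arctan(ωτ) = -arctan(1.62 × 0.072) = -6.7°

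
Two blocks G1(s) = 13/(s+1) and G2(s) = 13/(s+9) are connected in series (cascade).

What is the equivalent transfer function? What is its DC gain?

Series: multiply transfer functions. G_eq = 13/(s+1) × 13/(s+9) = 169/((s+1)(s+9)). DC gain = 169/(1×9) = 18.7778.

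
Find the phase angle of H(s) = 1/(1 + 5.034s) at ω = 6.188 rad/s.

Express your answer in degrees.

Phase = -arctan(ωτ) = -arctan(6.188 × 5.034) = -88.2°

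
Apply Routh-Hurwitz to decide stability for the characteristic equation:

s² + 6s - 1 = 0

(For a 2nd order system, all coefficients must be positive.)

Coefficients: 1, 6, -1. c=-1 not positive, so system is unstable.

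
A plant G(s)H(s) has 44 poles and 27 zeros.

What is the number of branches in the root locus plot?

Root locus has n branches where n = number of poles = 44.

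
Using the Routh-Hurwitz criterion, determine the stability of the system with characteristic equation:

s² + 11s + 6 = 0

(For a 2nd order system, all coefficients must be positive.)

Coefficients: 1, 11, 6. All positive, so system is stable.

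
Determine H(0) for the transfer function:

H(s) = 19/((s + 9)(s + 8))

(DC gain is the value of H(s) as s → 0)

DC gain = H(0) = 19/(9 × 8) = 19/72 = 0.2639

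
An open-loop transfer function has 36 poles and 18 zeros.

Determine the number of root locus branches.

Root locus has n branches where n = number of poles = 36.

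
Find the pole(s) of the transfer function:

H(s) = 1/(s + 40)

Pole is where denominator = 0: s + 40 = 0, so s = -40.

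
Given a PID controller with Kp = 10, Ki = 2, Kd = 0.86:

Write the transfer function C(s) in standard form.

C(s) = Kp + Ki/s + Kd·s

Substituting values: C(s) = 10 + 2/s + 0.86s = (0.86s² + 10s + 2)/s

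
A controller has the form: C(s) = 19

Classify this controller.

This is a Proportional (P) controller.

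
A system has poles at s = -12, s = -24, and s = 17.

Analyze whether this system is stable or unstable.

Pole(s) at s = 17 are not in the left half-plane. System is unstable.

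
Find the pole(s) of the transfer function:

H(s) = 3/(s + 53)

Pole is where denominator = 0: s + 53 = 0, so s = -53.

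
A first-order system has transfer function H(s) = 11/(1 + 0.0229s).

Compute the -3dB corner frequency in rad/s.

Corner frequency = 1/τ = 1/0.0229 = 43.668 rad/s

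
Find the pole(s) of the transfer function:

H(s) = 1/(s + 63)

Pole is where denominator = 0: s + 63 = 0, so s = -63.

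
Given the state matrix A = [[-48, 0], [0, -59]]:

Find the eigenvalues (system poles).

For diagonal matrix, eigenvalues are diagonal entries: λ₁ = -48, λ₂ = -59.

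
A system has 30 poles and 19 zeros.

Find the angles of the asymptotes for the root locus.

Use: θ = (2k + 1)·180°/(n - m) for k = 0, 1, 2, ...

n - m = 30 - 19 = 11. Angles: θk = (2k + 1)·180°/11 = 16.36°, 49.09°, 81.82°, 114.55°, 147.27°, 180°, 212.73°, 245.45°, 278.18°, 310.91°, 343.64°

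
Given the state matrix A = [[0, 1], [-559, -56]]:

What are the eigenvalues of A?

det(A - λI) = λ² - (-56)λ + 559 = (λ - (-43))(λ - (-13)). Eigenvalues: -43, -13.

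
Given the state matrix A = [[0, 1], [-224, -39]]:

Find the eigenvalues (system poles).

det(A - λI) = λ² - (-39)λ + 224 = (λ - (-32))(λ - (-7)). Eigenvalues: -32, -7.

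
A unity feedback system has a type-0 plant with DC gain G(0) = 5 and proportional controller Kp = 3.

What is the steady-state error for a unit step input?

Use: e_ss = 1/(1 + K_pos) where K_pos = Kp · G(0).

K_pos = Kp · G(0) = 3 × 5 = 15. e_ss = 1/(1 + 15) = 0.0625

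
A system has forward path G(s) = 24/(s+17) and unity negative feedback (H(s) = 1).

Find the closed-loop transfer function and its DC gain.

T(s) = G/(1+GH) = [24/(s+17)] / [1 + 24/(s+17)] = 24/(s+17+24) = 24/(s+41). DC gain = 24/41 = 0.5854.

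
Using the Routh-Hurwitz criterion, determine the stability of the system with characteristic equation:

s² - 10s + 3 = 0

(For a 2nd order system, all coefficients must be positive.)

Coefficients: 1, -10, 3. b=-10 not positive, so system is unstable.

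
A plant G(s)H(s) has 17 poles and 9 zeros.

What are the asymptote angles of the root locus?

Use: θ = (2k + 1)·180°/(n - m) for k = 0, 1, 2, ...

n - m = 17 - 9 = 8. Angles: θk = (2k + 1)·180°/8 = 22.5°, 67.5°, 112.5°, 157.5°, 202.5°, 247.5°, 292.5°, 337.5°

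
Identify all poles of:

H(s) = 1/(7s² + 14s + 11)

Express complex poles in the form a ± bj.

Discriminant = 14² - 4×7×11 = 196 - 308 = -112 < 0, so the poles are a complex conjugate pair s = (-14 ± j√112)/(2×7). Real part = -14/(2×7) = -14/14 = -1; imaginary part = ±√112/(2×7) ≈ 0.7559. Poles: s = -1 ± 0.7559j.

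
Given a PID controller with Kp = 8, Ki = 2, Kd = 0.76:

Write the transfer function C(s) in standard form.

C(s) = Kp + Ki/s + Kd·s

Substituting values: C(s) = 8 + 2/s + 0.76s = (0.76s² + 8s + 2)/s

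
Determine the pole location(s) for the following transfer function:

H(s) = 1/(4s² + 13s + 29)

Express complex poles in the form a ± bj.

Discriminant = 13² - 4×4×29 = 169 - 464 = -295 < 0, so the poles are a complex conjugate pair s = (-13 ± j√295)/(2×4). Real part = -13/(2×4) = -13/8 = -1.625; imaginary part = ±√295/(2×4) ≈ 2.1469. Poles: s = -1.625 ± 2.1469j.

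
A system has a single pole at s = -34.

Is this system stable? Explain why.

Pole at s = -34 is in the left half-plane. Stable.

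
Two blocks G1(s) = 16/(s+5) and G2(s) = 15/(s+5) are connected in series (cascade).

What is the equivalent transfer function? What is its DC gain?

Series: multiply transfer functions. G_eq = 16/(s+5) × 15/(s+5) = 240/((s+5)(s+5)). DC gain = 240/(5×5) = 9.6.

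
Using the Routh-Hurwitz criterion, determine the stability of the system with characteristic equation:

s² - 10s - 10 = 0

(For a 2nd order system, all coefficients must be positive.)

Coefficients: 1, -10, -10. b=-10, c=-10 not positive, so system is unstable.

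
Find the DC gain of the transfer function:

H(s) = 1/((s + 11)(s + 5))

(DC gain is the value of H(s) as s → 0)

DC gain = H(0) = 1/(11 × 5) = 1/55 = 0.0182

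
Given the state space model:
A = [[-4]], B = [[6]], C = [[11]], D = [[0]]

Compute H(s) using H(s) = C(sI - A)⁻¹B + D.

(sI - A)⁻¹ = 1/(s + 4). H(s) = 11 × 6/(s + 4) + 0 = 66/(s + 4).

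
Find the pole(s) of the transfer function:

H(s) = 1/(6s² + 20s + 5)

Discriminant = 20² - 4×6×5 = 400 - 120 = 280 > 0, so two distinct real poles. Using quadratic formula: s = (-20 ± √280)/(2×6) = (-20 ± √280)/12, with √280 ≈ 16.7332. s₁ ≈ -0.2722, s₂ ≈ -3.0611. Poles: s₁ = -0.2722, s₂ = -3.0611.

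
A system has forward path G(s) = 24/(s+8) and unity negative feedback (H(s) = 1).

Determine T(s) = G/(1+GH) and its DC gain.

T(s) = G/(1+GH) = [24/(s+8)] / [1 + 24/(s+8)] = 24/(s+8+24) = 24/(s+32). DC gain = 24/32 = 0.75.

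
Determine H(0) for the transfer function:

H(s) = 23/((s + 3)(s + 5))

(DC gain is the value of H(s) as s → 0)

DC gain = H(0) = 23/(3 × 5) = 23/15 = 1.5333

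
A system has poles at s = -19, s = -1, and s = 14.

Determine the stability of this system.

Pole(s) at s = 14 are not in the left half-plane. System is unstable.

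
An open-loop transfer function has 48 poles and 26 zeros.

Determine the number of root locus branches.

Root locus has n branches where n = number of poles = 48.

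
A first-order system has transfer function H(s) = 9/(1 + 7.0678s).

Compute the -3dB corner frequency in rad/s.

Corner frequency = 1/τ = 1/7.0678 = 0.141 rad/s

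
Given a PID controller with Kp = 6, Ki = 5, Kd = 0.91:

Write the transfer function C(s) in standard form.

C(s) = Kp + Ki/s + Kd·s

Substituting values: C(s) = 6 + 5/s + 0.91s = (0.91s² + 6s + 5)/s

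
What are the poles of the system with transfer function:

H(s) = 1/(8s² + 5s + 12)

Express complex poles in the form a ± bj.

Discriminant = 5² - 4×8×12 = 25 - 384 = -359 < 0, so the poles are a complex conjugate pair s = (-5 ± j√359)/(2×8). Real part = -5/(2×8) = -5/16 = -0.3125; imaginary part = ±√359/(2×8) ≈ 1.1842. Poles: s = -0.3125 ± 1.1842j.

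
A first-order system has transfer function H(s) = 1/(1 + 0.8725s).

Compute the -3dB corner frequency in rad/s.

Corner frequency = 1/τ = 1/0.8725 = 1.146 rad/s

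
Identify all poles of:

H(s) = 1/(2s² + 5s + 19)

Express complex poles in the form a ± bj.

Discriminant = 5² - 4×2×19 = 25 - 152 = -127 < 0, so the poles are a complex conjugate pair s = (-5 ± j√127)/(2×2). Real part = -5/(2×2) = -5/4 = -1.25; imaginary part = ±√127/(2×2) ≈ 2.8174. Poles: s = -1.25 ± 2.8174j.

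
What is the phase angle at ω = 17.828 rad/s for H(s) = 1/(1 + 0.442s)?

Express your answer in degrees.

Phase = -arctan(ωτ) = -arctan(17.828 × 0.442) = -82.8°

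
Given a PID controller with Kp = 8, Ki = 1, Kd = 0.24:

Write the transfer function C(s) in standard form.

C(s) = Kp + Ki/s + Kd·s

Substituting values: C(s) = 8 + 1/s + 0.24s = (0.24s² + 8s + 1)/s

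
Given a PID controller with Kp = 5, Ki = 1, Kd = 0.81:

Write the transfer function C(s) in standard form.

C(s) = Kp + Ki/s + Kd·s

Substituting values: C(s) = 5 + 1/s + 0.81s = (0.81s² + 5s + 1)/s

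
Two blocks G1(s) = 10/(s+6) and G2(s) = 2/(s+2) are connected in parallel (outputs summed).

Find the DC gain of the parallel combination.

Parallel: G_eq = G1 + G2. DC gain = G1(0) + G2(0) = 10/6 + 2/2 = 1.6667 + 1 = 2.6667.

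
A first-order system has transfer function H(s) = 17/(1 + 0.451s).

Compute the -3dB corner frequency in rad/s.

Corner frequency = 1/τ = 1/0.451 = 2.217 rad/s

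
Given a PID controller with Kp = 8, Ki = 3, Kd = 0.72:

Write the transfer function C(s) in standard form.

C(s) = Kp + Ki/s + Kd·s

Substituting values: C(s) = 8 + 3/s + 0.72s = (0.72s² + 8s + 3)/s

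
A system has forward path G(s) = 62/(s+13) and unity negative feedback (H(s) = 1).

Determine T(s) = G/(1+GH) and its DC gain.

T(s) = G/(1+GH) = [62/(s+13)] / [1 + 62/(s+13)] = 62/(s+13+62) = 62/(s+75). DC gain = 62/75 = 0.8267.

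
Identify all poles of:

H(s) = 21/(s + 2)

Pole is where denominator = 0: s + 2 = 0, so s = -2.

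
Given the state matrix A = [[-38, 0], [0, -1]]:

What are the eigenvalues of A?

For diagonal matrix, eigenvalues are diagonal entries: λ₁ = -38, λ₂ = -1.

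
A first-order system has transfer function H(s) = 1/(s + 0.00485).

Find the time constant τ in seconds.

For H(s) = 1/(s + 1/τ), the pole is at -1/τ = -0.00485, so τ = 1/0.00485 = 206.2 s.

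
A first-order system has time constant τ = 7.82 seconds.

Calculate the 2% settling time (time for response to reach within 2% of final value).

For first-order system, 2% settling time ≈ 4τ = 4 × 7.82 = 31.28 s.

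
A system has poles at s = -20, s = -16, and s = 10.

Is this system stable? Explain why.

Pole(s) at s = 10 are not in the left half-plane. System is unstable.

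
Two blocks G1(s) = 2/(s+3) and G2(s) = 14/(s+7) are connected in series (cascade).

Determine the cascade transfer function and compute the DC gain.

Series: multiply transfer functions. G_eq = 2/(s+3) × 14/(s+7) = 28/((s+3)(s+7)). DC gain = 28/(3×7) = 1.3333.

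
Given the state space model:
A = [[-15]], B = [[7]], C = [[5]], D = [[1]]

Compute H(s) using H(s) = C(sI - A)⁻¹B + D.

(sI - A)⁻¹ = 1/(s + 15). H(s) = 5×7/(s + 15) + 1 = (s + 50)/(s + 15).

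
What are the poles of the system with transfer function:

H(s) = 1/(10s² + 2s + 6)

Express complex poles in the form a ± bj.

Discriminant = 2² - 4×10×6 = 4 - 240 = -236 < 0, so the poles are a complex conjugate pair s = (-2 ± j√236)/(2×10). Real part = -2/(2×10) = -2/20 = -0.1; imaginary part = ±√236/(2×10) ≈ 0.7681. Poles: s = -0.1 ± 0.7681j.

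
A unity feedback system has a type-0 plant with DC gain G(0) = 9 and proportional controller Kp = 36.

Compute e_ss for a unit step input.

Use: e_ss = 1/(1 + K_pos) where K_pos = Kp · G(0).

K_pos = Kp · G(0) = 36 × 9 = 324. e_ss = 1/(1 + 324) = 0.0031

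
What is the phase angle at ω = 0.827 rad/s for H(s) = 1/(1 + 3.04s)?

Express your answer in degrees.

Phase = -arctan(ωτ) = -arctan(0.827 × 3.04) = -68.3°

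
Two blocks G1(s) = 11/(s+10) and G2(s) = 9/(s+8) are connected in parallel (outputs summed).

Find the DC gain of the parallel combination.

Parallel: G_eq = G1 + G2. DC gain = G1(0) + G2(0) = 11/10 + 9/8 = 1.1 + 1.125 = 2.225.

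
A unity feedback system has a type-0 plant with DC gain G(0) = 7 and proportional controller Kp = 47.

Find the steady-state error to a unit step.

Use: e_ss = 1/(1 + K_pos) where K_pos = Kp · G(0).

K_pos = Kp · G(0) = 47 × 7 = 329. e_ss = 1/(1 + 329) = 0.0030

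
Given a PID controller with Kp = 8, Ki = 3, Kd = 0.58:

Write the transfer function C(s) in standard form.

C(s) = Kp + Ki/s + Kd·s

Substituting values: C(s) = 8 + 3/s + 0.58s = (0.58s² + 8s + 3)/s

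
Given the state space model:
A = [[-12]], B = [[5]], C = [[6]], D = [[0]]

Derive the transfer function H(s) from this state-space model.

(sI - A)⁻¹ = 1/(s + 12). H(s) = 6 × 5/(s + 12) + 0 = 30/(s + 12).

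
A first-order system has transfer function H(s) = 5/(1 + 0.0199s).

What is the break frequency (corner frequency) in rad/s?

Corner frequency = 1/τ = 1/0.0199 = 50.251 rad/s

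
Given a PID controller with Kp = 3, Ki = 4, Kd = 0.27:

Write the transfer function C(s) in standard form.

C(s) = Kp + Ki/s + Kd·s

Substituting values: C(s) = 3 + 4/s + 0.27s = (0.27s² + 3s + 4)/s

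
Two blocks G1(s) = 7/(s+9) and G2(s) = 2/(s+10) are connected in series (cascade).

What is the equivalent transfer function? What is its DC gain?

Series: multiply transfer functions. G_eq = 7/(s+9) × 2/(s+10) = 14/((s+9)(s+10)). DC gain = 14/(9×10) = 0.1556.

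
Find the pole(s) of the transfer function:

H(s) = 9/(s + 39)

Pole is where denominator = 0: s + 39 = 0, so s = -39.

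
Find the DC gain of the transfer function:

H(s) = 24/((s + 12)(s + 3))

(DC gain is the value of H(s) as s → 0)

DC gain = H(0) = 24/(12 × 3) = 24/36 = 0.6667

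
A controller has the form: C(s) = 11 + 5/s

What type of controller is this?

This is a Proportional-Integral (PI) controller.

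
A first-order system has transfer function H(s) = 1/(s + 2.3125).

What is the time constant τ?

For H(s) = 1/(s + 1/τ), the pole is at -1/τ = -2.3125, so τ = 1/2.3125 = 0.4324 s.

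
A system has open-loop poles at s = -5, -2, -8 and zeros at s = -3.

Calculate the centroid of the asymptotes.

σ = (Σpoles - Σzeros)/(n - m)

σ = (Σpoles - Σzeros)/(n - m) = (-15 - (-3))/(3 - 1) = -12/2 = -6.0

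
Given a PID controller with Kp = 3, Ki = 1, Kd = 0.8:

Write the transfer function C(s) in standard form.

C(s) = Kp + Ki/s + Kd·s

Substituting values: C(s) = 3 + 1/s + 0.8s = (0.8s² + 3s + 1)/s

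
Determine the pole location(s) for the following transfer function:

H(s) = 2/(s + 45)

Pole is where denominator = 0: s + 45 = 0, so s = -45.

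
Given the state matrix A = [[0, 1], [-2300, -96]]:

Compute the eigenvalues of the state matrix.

det(A - λI) = λ² - (-96)λ + 2300 = (λ - (-50))(λ - (-46)). Eigenvalues: -50, -46.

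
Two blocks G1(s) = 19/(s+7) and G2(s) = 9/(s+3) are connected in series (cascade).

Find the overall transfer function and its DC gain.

Series: multiply transfer functions. G_eq = 19/(s+7) × 9/(s+3) = 171/((s+7)(s+3)). DC gain = 171/(7×3) = 8.1429.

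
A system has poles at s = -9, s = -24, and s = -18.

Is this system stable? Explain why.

All poles are in the left half-plane. System is stable.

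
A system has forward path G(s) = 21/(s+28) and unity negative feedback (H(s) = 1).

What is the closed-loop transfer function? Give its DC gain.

T(s) = G/(1+GH) = [21/(s+28)] / [1 + 21/(s+28)] = 21/(s+28+21) = 21/(s+49). DC gain = 21/49 = 0.4286.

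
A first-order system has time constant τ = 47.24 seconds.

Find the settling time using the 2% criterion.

For first-order system, 2% settling time ≈ 4τ = 4 × 47.24 = 188.96 s.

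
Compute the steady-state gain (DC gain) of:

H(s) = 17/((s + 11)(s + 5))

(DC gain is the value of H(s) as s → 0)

DC gain = H(0) = 17/(11 × 5) = 17/55 = 0.3091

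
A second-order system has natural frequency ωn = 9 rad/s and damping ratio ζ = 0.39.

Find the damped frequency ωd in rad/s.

ωd = ωn√(1 - ζ²) = 9√(1 - 0.39²) = 8.29 rad/s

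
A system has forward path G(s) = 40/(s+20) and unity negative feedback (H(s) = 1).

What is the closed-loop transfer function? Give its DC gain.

T(s) = G/(1+GH) = [40/(s+20)] / [1 + 40/(s+20)] = 40/(s+20+40) = 40/(s+60). DC gain = 40/60 = 0.6667.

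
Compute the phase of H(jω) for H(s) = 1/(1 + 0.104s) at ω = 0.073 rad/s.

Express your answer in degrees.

Phase = -arctan(ωτ) = -arctan(0.073 × 0.104) = -0.4°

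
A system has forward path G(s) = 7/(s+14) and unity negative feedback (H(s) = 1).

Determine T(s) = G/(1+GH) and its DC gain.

T(s) = G/(1+GH) = [7/(s+14)] / [1 + 7/(s+14)] = 7/(s+14+7) = 7/(s+21). DC gain = 7/21 = 0.3333.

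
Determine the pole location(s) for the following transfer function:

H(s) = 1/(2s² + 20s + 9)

Discriminant = 20² - 4×2×9 = 400 - 72 = 328 > 0, so two distinct real poles. Using quadratic formula: s = (-20 ± √328)/(2×2) = (-20 ± √328)/4, with √328 ≈ 18.1108. s₁ ≈ -0.4723, s₂ ≈ -9.5277. Poles: s₁ = -0.4723, s₂ = -9.5277.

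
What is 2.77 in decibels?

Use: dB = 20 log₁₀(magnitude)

dB = 20 log₁₀(2.77) = 8.8 dB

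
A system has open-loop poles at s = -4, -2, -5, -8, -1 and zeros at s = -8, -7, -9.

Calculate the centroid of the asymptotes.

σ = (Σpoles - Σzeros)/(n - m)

σ = (Σpoles - Σzeros)/(n - m) = (-20 - (-24))/(5 - 3) = 4/2 = 2.0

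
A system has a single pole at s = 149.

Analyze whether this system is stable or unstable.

Pole at s = 149 is in the right half-plane. Unstable.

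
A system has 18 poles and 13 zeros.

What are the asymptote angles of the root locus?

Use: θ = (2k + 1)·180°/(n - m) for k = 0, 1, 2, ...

n - m = 18 - 13 = 5. Angles: θk = (2k + 1)·180°/5 = 36°, 108°, 180°, 252°, 324°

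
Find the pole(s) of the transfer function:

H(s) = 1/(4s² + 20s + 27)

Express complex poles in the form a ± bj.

Discriminant = 20² - 4×4×27 = 400 - 432 = -32 < 0, so the poles are a complex conjugate pair s = (-20 ± j√32)/(2×4). Real part = -20/(2×4) = -20/8 = -2.5; imaginary part = ±√32/(2×4) ≈ 0.7071. Poles: s = -2.5 ± 0.7071j.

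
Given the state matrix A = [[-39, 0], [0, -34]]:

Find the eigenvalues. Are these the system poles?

For diagonal matrix, eigenvalues are diagonal entries: λ₁ = -39, λ₂ = -34. Eigenvalues of A = system poles.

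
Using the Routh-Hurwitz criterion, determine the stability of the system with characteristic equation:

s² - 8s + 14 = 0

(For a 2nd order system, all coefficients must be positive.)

Coefficients: 1, -8, 14. b=-8 not positive, so system is unstable.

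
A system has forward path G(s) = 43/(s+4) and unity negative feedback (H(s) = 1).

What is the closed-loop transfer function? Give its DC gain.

T(s) = G/(1+GH) = [43/(s+4)] / [1 + 43/(s+4)] = 43/(s+4+43) = 43/(s+47). DC gain = 43/47 = 0.9149.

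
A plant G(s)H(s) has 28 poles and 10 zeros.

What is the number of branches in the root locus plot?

Root locus has n branches where n = number of poles = 28.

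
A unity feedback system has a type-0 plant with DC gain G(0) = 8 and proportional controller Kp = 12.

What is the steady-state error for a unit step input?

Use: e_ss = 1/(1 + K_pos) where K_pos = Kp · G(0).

K_pos = Kp · G(0) = 12 × 8 = 96. e_ss = 1/(1 + 96) = 0.0103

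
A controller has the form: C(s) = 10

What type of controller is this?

This is a Proportional (P) controller.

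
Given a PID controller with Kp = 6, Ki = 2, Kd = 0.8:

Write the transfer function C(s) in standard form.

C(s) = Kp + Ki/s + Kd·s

Substituting values: C(s) = 6 + 2/s + 0.8s = (0.8s² + 6s + 2)/s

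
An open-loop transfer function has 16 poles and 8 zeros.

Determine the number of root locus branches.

Root locus has n branches where n = number of poles = 16.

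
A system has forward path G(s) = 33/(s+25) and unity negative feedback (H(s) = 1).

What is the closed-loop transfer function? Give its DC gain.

T(s) = G/(1+GH) = [33/(s+25)] / [1 + 33/(s+25)] = 33/(s+25+33) = 33/(s+58). DC gain = 33/58 = 0.5690.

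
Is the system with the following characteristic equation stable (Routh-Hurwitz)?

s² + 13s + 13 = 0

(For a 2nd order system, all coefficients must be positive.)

Coefficients: 1, 13, 13. All positive, so system is stable.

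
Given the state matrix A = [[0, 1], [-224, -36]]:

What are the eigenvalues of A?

det(A - λI) = λ² - (-36)λ + 224 = (λ - (-8))(λ - (-28)). Eigenvalues: -8, -28.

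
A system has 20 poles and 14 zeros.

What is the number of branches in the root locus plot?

Root locus has n branches where n = number of poles = 20.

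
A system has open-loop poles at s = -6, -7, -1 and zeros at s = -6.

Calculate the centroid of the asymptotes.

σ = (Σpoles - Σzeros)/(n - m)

σ = (Σpoles - Σzeros)/(n - m) = (-14 - (-6))/(3 - 1) = -8/2 = -4.0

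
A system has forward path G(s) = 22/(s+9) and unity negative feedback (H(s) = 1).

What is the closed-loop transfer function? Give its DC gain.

T(s) = G/(1+GH) = [22/(s+9)] / [1 + 22/(s+9)] = 22/(s+9+22) = 22/(s+31). DC gain = 22/31 = 0.7097.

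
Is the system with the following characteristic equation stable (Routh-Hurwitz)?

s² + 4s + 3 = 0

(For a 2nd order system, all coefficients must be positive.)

Coefficients: 1, 4, 3. All positive, so system is stable.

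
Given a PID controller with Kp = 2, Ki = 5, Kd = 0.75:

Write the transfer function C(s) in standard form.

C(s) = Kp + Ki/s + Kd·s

Substituting values: C(s) = 2 + 5/s + 0.75s = (0.75s² + 2s + 5)/s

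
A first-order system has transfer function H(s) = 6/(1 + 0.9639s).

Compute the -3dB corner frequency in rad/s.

Corner frequency = 1/τ = 1/0.9639 = 1.037 rad/s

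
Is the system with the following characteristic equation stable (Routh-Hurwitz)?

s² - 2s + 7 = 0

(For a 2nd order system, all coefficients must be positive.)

Coefficients: 1, -2, 7. b=-2 not positive, so system is unstable.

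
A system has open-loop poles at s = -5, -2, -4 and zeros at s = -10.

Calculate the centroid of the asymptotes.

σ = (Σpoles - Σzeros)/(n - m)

σ = (Σpoles - Σzeros)/(n - m) = (-11 - (-10))/(3 - 1) = -1/2 = -0.5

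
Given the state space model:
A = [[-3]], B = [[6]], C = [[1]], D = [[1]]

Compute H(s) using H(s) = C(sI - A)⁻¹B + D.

(sI - A)⁻¹ = 1/(s + 3). H(s) = 1×6/(s + 3) + 1 = (s + 9)/(s + 3).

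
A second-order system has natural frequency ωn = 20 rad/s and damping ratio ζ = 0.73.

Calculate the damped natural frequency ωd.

ωd = ωn√(1 - ζ²) = 20√(1 - 0.73²) = 13.67 rad/s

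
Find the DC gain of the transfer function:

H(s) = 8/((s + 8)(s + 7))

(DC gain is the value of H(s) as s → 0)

DC gain = H(0) = 8/(8 × 7) = 8/56 = 0.1429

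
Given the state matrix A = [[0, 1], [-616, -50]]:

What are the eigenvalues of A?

det(A - λI) = λ² - (-50)λ + 616 = (λ - (-22))(λ - (-28)). Eigenvalues: -22, -28.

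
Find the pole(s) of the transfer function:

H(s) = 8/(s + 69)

Pole is where denominator = 0: s + 69 = 0, so s = -69.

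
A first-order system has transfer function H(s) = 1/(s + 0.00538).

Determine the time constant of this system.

For H(s) = 1/(s + 1/τ), the pole is at -1/τ = -0.00538, so τ = 1/0.00538 = 185.9 s.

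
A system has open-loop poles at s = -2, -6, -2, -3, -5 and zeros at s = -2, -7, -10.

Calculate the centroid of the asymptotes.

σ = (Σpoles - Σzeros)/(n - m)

σ = (Σpoles - Σzeros)/(n - m) = (-18 - (-19))/(5 - 3) = 1/2 = 0.5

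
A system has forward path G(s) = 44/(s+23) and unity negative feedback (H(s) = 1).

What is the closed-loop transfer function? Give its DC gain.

T(s) = G/(1+GH) = [44/(s+23)] / [1 + 44/(s+23)] = 44/(s+23+44) = 44/(s+67). DC gain = 44/67 = 0.6567.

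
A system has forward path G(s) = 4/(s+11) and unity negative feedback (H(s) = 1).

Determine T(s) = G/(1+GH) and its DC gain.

T(s) = G/(1+GH) = [4/(s+11)] / [1 + 4/(s+11)] = 4/(s+11+4) = 4/(s+15). DC gain = 4/15 = 0.2667.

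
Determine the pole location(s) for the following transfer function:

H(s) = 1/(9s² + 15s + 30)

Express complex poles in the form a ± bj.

Discriminant = 15² - 4×9×30 = 225 - 1080 = -855 < 0, so the poles are a complex conjugate pair s = (-15 ± j√855)/(2×9). Real part = -15/(2×9) = -15/18 ≈ -0.8333; imaginary part = ±√855/(2×9) ≈ 1.6245. Poles: s = -0.8333 ± 1.6245j.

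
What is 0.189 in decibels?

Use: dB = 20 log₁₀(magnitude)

dB = 20 log₁₀(0.189) = -14.5 dB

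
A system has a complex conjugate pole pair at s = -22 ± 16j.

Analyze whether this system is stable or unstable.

Real part of poles is -22 (< 0, left half-plane). Stable.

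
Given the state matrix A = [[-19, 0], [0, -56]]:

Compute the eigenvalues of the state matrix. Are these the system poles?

For diagonal matrix, eigenvalues are diagonal entries: λ₁ = -19, λ₂ = -56. Eigenvalues of A = system poles.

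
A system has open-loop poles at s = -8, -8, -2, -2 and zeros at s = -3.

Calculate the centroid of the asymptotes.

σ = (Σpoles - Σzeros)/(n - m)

σ = (Σpoles - Σzeros)/(n - m) = (-20 - (-3))/(4 - 1) = -17/3 = -5.67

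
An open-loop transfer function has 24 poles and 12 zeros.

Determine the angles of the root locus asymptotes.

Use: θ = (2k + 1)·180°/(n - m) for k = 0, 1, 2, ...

n - m = 24 - 12 = 12. Angles: θk = (2k + 1)·180°/12 = 15°, 45°, 75°, 105°, 135°, 165°, 195°, 225°, 255°, 285°, 315°, 345°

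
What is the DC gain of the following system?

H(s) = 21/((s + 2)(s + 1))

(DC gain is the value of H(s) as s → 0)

DC gain = H(0) = 21/(2 × 1) = 21/2 = 10.5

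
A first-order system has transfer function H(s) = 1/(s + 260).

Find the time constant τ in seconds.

For H(s) = 1/(s + 1/τ), the pole is at -1/τ = -260, so τ = 1/260 = 0.0038 s.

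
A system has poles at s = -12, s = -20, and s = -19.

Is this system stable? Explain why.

All poles are in the left half-plane. System is stable.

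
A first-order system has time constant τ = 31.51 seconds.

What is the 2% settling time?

For first-order system, 2% settling time ≈ 4τ = 4 × 31.51 = 126.04 s.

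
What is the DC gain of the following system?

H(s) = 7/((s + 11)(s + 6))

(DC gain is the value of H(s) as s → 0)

DC gain = H(0) = 7/(11 × 6) = 7/66 = 0.1061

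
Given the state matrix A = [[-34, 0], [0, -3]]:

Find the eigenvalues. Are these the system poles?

For diagonal matrix, eigenvalues are diagonal entries: λ₁ = -34, λ₂ = -3. Eigenvalues of A = system poles.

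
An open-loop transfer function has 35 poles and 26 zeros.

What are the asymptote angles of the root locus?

n - m = 35 - 26 = 9. Angles: θk = (2k + 1)·180°/9 = 20°, 60°, 100°, 140°, 180°, 220°, 260°, 300°, 340°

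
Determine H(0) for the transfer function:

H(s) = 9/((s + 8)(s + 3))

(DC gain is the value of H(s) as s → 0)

DC gain = H(0) = 9/(8 × 3) = 9/24 = 0.375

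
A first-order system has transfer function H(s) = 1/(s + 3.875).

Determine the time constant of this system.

For H(s) = 1/(s + 1/τ), the pole is at -1/τ = -3.875, so τ = 1/3.875 = 0.2581 s.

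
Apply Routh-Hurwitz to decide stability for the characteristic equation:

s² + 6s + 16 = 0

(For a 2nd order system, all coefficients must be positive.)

Coefficients: 1, 6, 16. All positive, so system is stable.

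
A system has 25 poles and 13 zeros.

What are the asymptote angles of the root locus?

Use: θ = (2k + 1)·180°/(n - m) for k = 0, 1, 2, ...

n - m = 25 - 13 = 12. Angles: θk = (2k + 1)·180°/12 = 15°, 45°, 75°, 105°, 135°, 165°, 195°, 225°, 255°, 285°, 315°, 345°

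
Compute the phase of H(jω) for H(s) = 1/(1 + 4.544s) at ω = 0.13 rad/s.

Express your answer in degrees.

Phase = -arctan(ωτ) = -arctan(0.13 × 4.544) = -30.6°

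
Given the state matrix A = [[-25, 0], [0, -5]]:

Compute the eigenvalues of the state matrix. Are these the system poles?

For diagonal matrix, eigenvalues are diagonal entries: λ₁ = -25, λ₂ = -5. Eigenvalues of A = system poles.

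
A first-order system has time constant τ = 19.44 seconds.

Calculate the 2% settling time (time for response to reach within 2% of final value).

For first-order system, 2% settling time ≈ 4τ = 4 × 19.44 = 77.76 s.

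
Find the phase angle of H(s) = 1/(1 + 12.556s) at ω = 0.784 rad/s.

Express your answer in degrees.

Phase = -arctan(ωτ) = -arctan(0.784 × 12.556) = -84.2°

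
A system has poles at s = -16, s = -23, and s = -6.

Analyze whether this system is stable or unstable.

All poles are in the left half-plane. System is stable.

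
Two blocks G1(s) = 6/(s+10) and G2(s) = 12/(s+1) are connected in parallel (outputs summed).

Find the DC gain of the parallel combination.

Parallel: G_eq = G1 + G2. DC gain = G1(0) + G2(0) = 6/10 + 12/1 = 0.6 + 12 = 12.6.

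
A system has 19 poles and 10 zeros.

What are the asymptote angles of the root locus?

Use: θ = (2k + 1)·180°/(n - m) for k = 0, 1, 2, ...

n - m = 19 - 10 = 9. Angles: θk = (2k + 1)·180°/9 = 20°, 60°, 100°, 140°, 180°, 220°, 260°, 300°, 340°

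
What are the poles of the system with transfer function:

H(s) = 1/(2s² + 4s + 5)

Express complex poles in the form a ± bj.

Discriminant = 4² - 4×2×5 = 16 - 40 = -24 < 0, so the poles are a complex conjugate pair s = (-4 ± j√24)/(2×2). Real part = -4/(2×2) = -4/4 = -1; imaginary part = ±√24/(2×2) ≈ 1.2247. Poles: s = -1 ± 1.2247j.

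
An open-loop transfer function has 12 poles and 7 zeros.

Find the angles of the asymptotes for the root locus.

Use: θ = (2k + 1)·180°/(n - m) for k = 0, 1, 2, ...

n - m = 12 - 7 = 5. Angles: θk = (2k + 1)·180°/5 = 36°, 108°, 180°, 252°, 324°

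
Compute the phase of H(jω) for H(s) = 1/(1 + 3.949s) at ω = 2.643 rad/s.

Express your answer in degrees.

Phase = -arctan(ωτ) = -arctan(2.643 × 3.949) = -84.5°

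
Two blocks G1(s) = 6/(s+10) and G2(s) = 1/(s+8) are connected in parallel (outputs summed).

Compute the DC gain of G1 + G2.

Parallel: G_eq = G1 + G2. DC gain = G1(0) + G2(0) = 6/10 + 1/8 = 0.6 + 0.125 = 0.725.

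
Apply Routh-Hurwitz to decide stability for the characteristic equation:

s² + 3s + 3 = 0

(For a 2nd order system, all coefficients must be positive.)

Coefficients: 1, 3, 3. All positive, so system is stable.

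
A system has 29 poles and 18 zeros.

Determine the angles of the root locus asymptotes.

n - m = 29 - 18 = 11. Angles: θk = (2k + 1)·180°/11 = 16.36°, 49.09°, 81.82°, 114.55°, 147.27°, 180°, 212.73°, 245.45°, 278.18°, 310.91°, 343.64°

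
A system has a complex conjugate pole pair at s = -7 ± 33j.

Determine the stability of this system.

Real part of poles is -7 (< 0, left half-plane). Stable.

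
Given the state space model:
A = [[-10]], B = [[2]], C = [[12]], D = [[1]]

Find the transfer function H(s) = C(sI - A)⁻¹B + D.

(sI - A)⁻¹ = 1/(s + 10). H(s) = 12×2/(s + 10) + 1 = (s + 34)/(s + 10).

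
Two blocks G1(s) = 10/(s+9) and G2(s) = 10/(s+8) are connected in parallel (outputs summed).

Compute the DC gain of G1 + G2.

Parallel: G_eq = G1 + G2. DC gain = G1(0) + G2(0) = 10/9 + 10/8 = 1.1111 + 1.25 = 2.3611.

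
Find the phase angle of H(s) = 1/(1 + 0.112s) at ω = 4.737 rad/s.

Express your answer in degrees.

Phase = -arctan(ωτ) = -arctan(4.737 × 0.112) = -27.9°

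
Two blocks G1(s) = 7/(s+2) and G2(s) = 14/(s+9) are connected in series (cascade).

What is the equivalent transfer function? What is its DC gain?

Series: multiply transfer functions. G_eq = 7/(s+2) × 14/(s+9) = 98/((s+2)(s+9)). DC gain = 98/(2×9) = 5.4444.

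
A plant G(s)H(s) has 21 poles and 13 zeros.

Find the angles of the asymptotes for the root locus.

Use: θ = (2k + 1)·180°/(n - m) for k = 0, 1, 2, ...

n - m = 21 - 13 = 8. Angles: θk = (2k + 1)·180°/8 = 22.5°, 67.5°, 112.5°, 157.5°, 202.5°, 247.5°, 292.5°, 337.5°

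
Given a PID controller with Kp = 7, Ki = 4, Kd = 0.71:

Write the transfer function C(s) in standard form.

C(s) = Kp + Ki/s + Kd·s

Substituting values: C(s) = 7 + 4/s + 0.71s = (0.71s² + 7s + 4)/s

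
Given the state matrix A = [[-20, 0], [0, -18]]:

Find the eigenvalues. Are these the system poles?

For diagonal matrix, eigenvalues are diagonal entries: λ₁ = -20, λ₂ = -18. Eigenvalues of A = system poles.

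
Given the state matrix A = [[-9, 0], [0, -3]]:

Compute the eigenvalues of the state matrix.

For diagonal matrix, eigenvalues are diagonal entries: λ₁ = -9, λ₂ = -3.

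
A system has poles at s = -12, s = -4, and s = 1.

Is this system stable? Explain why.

Pole(s) at s = 1 are not in the left half-plane. System is unstable.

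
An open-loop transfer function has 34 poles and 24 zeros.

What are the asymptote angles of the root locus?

n - m = 34 - 24 = 10. Angles: θk = (2k + 1)·180°/10 = 18°, 54°, 90°, 126°, 162°, 198°, 234°, 270°, 306°, 342°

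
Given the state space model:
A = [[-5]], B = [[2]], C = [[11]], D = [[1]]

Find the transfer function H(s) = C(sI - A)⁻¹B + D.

(sI - A)⁻¹ = 1/(s + 5). H(s) = 11×2/(s + 5) + 1 = (s + 27)/(s + 5).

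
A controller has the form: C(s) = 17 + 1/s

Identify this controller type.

This is a Proportional-Integral (PI) controller.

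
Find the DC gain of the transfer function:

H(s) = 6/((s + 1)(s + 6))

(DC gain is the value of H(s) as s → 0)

DC gain = H(0) = 6/(1 × 6) = 6/6 = 1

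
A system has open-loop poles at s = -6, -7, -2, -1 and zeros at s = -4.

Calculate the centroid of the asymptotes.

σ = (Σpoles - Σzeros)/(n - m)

σ = (Σpoles - Σzeros)/(n - m) = (-16 - (-4))/(4 - 1) = -12/3 = -4.0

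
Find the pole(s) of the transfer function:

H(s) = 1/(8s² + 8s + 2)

Discriminant = 8² - 4×8×2 = 64 - 64 = 0, so there is a repeated real pole at s = -8/(2×8) = -8/16 = -0.5. Pole: s = -0.5 (repeated, multiplicity 2).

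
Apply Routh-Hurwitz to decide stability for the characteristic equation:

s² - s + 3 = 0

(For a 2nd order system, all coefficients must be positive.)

Coefficients: 1, -1, 3. b=-1 not positive, so system is unstable.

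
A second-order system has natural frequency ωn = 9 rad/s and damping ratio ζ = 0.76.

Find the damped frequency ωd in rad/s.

ωd = ωn√(1 - ζ²) = 9√(1 - 0.76²) = 5.85 rad/s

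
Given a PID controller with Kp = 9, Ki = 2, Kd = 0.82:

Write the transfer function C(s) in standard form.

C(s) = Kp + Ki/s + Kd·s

Substituting values: C(s) = 9 + 2/s + 0.82s = (0.82s² + 9s + 2)/s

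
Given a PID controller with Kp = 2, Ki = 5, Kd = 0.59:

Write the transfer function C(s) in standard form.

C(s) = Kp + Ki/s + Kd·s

Substituting values: C(s) = 2 + 5/s + 0.59s = (0.59s² + 2s + 5)/s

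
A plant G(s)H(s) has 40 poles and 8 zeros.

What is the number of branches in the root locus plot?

Root locus has n branches where n = number of poles = 40.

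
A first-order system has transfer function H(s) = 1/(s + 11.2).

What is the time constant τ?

For H(s) = 1/(s + 1/τ), the pole is at -1/τ = -11.2, so τ = 1/11.2 = 0.0893 s.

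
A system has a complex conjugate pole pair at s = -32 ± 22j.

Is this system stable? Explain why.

Real part of poles is -32 (< 0, left half-plane). Stable.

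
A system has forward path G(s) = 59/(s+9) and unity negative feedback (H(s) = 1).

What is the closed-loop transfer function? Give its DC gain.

T(s) = G/(1+GH) = [59/(s+9)] / [1 + 59/(s+9)] = 59/(s+9+59) = 59/(s+68). DC gain = 59/68 = 0.8676.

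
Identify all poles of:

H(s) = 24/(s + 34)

Pole is where denominator = 0: s + 34 = 0, so s = -34.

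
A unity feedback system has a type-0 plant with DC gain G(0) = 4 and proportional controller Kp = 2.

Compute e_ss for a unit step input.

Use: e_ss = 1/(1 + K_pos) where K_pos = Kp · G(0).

K_pos = Kp · G(0) = 2 × 4 = 8. e_ss = 1/(1 + 8) = 0.1111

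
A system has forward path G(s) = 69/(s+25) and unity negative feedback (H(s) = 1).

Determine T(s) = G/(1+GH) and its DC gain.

T(s) = G/(1+GH) = [69/(s+25)] / [1 + 69/(s+25)] = 69/(s+25+69) = 69/(s+94). DC gain = 69/94 = 0.7340.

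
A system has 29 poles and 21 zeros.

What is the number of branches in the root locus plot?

Root locus has n branches where n = number of poles = 29.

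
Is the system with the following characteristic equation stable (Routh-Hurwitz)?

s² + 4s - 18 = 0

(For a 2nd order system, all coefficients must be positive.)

Coefficients: 1, 4, -18. c=-18 not positive, so system is unstable.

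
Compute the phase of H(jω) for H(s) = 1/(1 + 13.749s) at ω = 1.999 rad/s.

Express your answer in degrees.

Phase = -arctan(ωτ) = -arctan(1.999 × 13.749) = -87.9°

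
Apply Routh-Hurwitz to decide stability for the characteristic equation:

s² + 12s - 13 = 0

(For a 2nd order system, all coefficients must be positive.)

Coefficients: 1, 12, -13. c=-13 not positive, so system is unstable.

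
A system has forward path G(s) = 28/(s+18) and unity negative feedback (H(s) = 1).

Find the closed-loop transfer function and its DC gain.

T(s) = G/(1+GH) = [28/(s+18)] / [1 + 28/(s+18)] = 28/(s+18+28) = 28/(s+46). DC gain = 28/46 = 0.6087.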